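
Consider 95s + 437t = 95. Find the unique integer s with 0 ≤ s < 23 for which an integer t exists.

1

Reduce mod 437: 95s ≡ 95 (mod 437). With g = gcd(95, 437) = 19 dividing 95, divide through: 5s ≡ 5 (mod 23).
Since gcd(5, 23) = 1, s ≡ 5·(5)⁻¹ ≡ 1 (mod 23). Smallest non-negative: 1.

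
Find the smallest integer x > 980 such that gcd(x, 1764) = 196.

1372

1764 = 196·9. Any x with gcd(x, 1764) = 196 is a multiple of 196, say 196s, with s coprime to 9.
Need s > 980/196, so s ≥ 6. First s ≥ 6 with gcd(s, 9) = 1 is s = 7. Thus x = 196·7 = 1372.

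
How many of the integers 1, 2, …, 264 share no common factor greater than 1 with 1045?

Prime factors of 1045: 5, 11, 19. Count integers ≤ 264 divisible by none of them.
By inclusion–exclusion: 264 − ⌊264/5⌋ − ⌊264/11⌋ − ⌊264/19⌋ + ⌊264/55⌋ + ⌊264/95⌋ + ⌊264/209⌋ − ⌊264/1045⌋ = 182.

182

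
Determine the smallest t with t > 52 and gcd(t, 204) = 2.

58

Multiples of 2 above 52: 2·27, 2·28, … . Need the cofactor coprime to 204/2 = 102.
Checking s = 27, 28, … the first with gcd(s, 102) = 1 is s = 29, giving 58.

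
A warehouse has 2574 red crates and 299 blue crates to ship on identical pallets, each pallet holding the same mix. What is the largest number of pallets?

13

2574 = 2 · 3² · 11 · 13
299 = 13 · 23
Common: 13 = 13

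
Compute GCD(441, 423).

441 = 3² · 7²
423 = 3² · 47
Common: 3² = 9

9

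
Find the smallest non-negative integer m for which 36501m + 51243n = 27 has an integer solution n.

gcd(36501, 51243) = 3 (Euclid: 51243 = 1·36501 + 14742; 36501 = 2·14742 + 7017; 14742 = 2·7017 + 708; 7017 = 9·708 + 645; 708 = 1·645 + 63; 645 = 10·63 + 15; 63 = 4·15 + 3; 15 = 5·3 + 0), and 3 | 27.
Extended Euclid: 36501·(-3257) + 51243·(2320) = 3. Scale by 9: m₀ = -29313.
General solution m = m₀ + 17081t; reducing mod 17081 gives m = 4849 (and n = -3454).

4849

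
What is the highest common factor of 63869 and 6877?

13

Euclid: 63869 = 9·6877 + 1976; 6877 = 3·1976 + 949; 1976 = 2·949 + 78; 949 = 12·78 + 13; 78 = 6·13 + 0. Last nonzero remainder: 13.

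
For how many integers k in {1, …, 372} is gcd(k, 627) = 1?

627 = 3·11·19. Inclusion–exclusion on these primes:
372 − ⌊372/3⌋ − ⌊372/11⌋ − ⌊372/19⌋ + ⌊372/33⌋ + ⌊372/57⌋ + ⌊372/209⌋ − ⌊372/627⌋ = 214

214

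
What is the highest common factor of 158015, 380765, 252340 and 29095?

gcd(158015, 380765): 380765 = 2·158015 + 64735; 158015 = 2·64735 + 28545; 64735 = 2·28545 + 7645; 28545 = 3·7645 + 5610; 7645 = 1·5610 + 2035; 5610 = 2·2035 + 1540; 2035 = 1·1540 + 495; 1540 = 3·495 + 55; 495 = 9·55 + 0 → 55
gcd(55, 252340): 252340 = 4588·55 + 0 → 55
gcd(55, 29095): 29095 = 529·55 + 0 → 55

55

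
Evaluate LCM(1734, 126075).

72871350

1734 = 2 · 3 · 17²; 126075 = 3 · 5² · 41²
max exponents: 2 · 3 · 5² · 17² · 41² = 72871350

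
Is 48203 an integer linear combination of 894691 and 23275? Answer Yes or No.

gcd(894691, 23275): 894691 = 38·23275 + 10241; 23275 = 2·10241 + 2793; 10241 = 3·2793 + 1862; 2793 = 1·1862 + 931; 1862 = 2·931 + 0 → 931
931 does not divide 48203, so a solution does not exist.

No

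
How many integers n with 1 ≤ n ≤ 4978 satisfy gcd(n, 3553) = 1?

Prime factors of 3553: 11, 17, 19. Count integers ≤ 4978 divisible by none of them.
By inclusion–exclusion: 4978 − ⌊4978/11⌋ − ⌊4978/17⌋ − ⌊4978/19⌋ + ⌊4978/187⌋ + ⌊4978/209⌋ + ⌊4978/323⌋ − ⌊4978/3553⌋ = 4035.

4035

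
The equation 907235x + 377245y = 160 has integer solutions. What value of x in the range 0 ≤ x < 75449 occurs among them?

Euclid: 907235 = 2·377245 + 152745; 377245 = 2·152745 + 71755; 152745 = 2·71755 + 9235; 71755 = 7·9235 + 7110; 9235 = 1·7110 + 2125; 7110 = 3·2125 + 735; 2125 = 2·735 + 655; 735 = 1·655 + 80; 655 = 8·80 + 15; 80 = 5·15 + 5; 15 = 3·5 + 0 → gcd = 5; 160 = 5·32.
Back-substitution yields 907235·(-23611) + 377245·(56782) = 5, so one solution is x = -23611·32 = -755552, y = 56782·32 = 1817024.
Solutions in x differ by 377245/5 = 75449; the one in [0, 75449) is -755552 mod 75449 = 74387.

74387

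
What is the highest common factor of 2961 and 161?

Euclid: 2961 = 18·161 + 63; 161 = 2·63 + 35; 63 = 1·35 + 28; 35 = 1·28 + 7; 28 = 4·7 + 0. Last nonzero remainder: 7.

7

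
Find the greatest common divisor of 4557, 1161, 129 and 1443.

gcd(4557, 1161): 4557 = 3·1161 + 1074; 1161 = 1·1074 + 87; 1074 = 12·87 + 30; 87 = 2·30 + 27; 30 = 1·27 + 3; 27 = 9·3 + 0 → 3
gcd(3, 129): 129 = 43·3 + 0 → 3
gcd(3, 1443): 1443 = 481·3 + 0 → 3

3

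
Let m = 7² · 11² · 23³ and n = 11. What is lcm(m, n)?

max exponent per prime: 7² · 11² · 23³ = 72138143

72138143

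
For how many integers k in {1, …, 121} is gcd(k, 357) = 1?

Prime factors of 357: 3, 7, 17. Count integers ≤ 121 divisible by none of them.
By inclusion–exclusion: 121 − ⌊121/3⌋ − ⌊121/7⌋ − ⌊121/17⌋ + ⌊121/21⌋ + ⌊121/51⌋ + ⌊121/119⌋ − ⌊121/357⌋ = 65.

65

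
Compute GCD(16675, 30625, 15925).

16675 = 5² · 23 · 29; 30625 = 5⁴ · 7²; 15925 = 5² · 7² · 13
gcd takes min exponent of each prime: 5² = 25

25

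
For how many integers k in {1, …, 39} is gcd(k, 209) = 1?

34

Prime factors of 209: 11, 19. Count integers ≤ 39 divisible by none of them.
By inclusion–exclusion: 39 − ⌊39/11⌋ − ⌊39/19⌋ + ⌊39/209⌋ = 34.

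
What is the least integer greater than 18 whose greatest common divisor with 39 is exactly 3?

Multiples of 3 above 18: 3·7, 3·8, … . Need the cofactor coprime to 39/3 = 13.
Checking s = 7, 8, … the first with gcd(s, 13) = 1 is s = 7, giving 21.

21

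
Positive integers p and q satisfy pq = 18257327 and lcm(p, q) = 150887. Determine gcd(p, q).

gcd·lcm = product, so gcd = 18257327/150887 = 121.

121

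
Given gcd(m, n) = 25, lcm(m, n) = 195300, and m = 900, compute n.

m·n = gcd·lcm = 25·195300 = 4882500, so n = 4882500/900 = 5425.

5425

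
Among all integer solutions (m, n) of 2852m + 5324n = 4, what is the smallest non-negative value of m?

1303

Reduce mod 5324: 2852m ≡ 4 (mod 5324). With g = gcd(2852, 5324) = 4 dividing 4, divide through: 713m ≡ 1 (mod 1331).
Since gcd(713, 1331) = 1, m ≡ 1·(713)⁻¹ ≡ 1303 (mod 1331). Smallest non-negative: 1303.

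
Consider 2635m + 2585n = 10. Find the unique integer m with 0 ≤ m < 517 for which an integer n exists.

207

Reduce mod 2585: 2635m ≡ 10 (mod 2585). With g = gcd(2635, 2585) = 5 dividing 10, divide through: 527m ≡ 2 (mod 517).
Since gcd(527, 517) = 1, m ≡ 2·(527)⁻¹ ≡ 207 (mod 517). Smallest non-negative: 207.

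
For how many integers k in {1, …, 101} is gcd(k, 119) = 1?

119 = 7·17. Inclusion–exclusion on these primes:
101 − ⌊101/7⌋ − ⌊101/17⌋ + ⌊101/119⌋ = 82

82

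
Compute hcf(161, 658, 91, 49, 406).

7

gcd(161, 658): 658 = 4·161 + 14; 161 = 11·14 + 7; 14 = 2·7 + 0 → 7
gcd(7, 91): 91 = 13·7 + 0 → 7
gcd(7, 49): 49 = 7·7 + 0 → 7
gcd(7, 406): 406 = 58·7 + 0 → 7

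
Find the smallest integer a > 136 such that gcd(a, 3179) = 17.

Multiples of 17 above 136: 17·9, 17·10, … . Need the cofactor coprime to 3179/17 = 187.
Checking s = 9, 10, … the first with gcd(s, 187) = 1 is s = 9, giving 153.

153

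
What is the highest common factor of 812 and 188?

4

812 = 2² · 7 · 29
188 = 2² · 47
Common: 2² = 4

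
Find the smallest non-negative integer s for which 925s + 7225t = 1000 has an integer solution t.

Euclid: 7225 = 7·925 + 750; 925 = 1·750 + 175; 750 = 4·175 + 50; 175 = 3·50 + 25; 50 = 2·25 + 0 → gcd = 25; 1000 = 25·40.
Back-substitution yields 925·(125) + 7225·(-16) = 25, so one solution is s = 125·40 = 5000, t = -16·40 = -640.
Solutions in s differ by 7225/25 = 289; the one in [0, 289) is 5000 mod 289 = 87.

87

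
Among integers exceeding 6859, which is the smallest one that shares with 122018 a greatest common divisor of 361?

gcd(m, 122018) = 361 forces 361 | m; write m = 361s. Then gcd(361s, 361·338) = 361·gcd(s, 338), so need gcd(s, 338) = 1.
361s > 6859 gives s ≥ 20. The least s ≥ 20 coprime to 338 is 21, so m = 361·21 = 7581.

7581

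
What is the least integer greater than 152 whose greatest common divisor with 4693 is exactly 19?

171

Multiples of 19 above 152: 19·9, 19·10, … . Need the cofactor coprime to 4693/19 = 247.
Checking s = 9, 10, … the first with gcd(s, 247) = 1 is s = 9, giving 171.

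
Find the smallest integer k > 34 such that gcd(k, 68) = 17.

51

Multiples of 17 above 34: 17·3, 17·4, … . Need the cofactor coprime to 68/17 = 4.
Checking s = 3, 4, … the first with gcd(s, 4) = 1 is s = 3, giving 51.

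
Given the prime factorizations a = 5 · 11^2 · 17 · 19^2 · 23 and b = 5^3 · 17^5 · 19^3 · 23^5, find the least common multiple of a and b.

948069058795361248625

max exponent per prime: 5^3 · 11^2 · 17^5 · 19^3 · 23^5 = 948069058795361248625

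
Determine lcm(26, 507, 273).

lcm(26, 507) = 26·507/gcd = 13182/13 = 1014
lcm(1014, 273) = 1014·273/gcd = 276822/39 = 7098

7098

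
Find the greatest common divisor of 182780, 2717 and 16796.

182780 = 2² · 5 · 13 · 19 · 37; 2717 = 11 · 13 · 19; 16796 = 2² · 13 · 17 · 19
gcd takes min exponent of each prime: 13 · 19 = 247

247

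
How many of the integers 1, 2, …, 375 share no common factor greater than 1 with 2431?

296

Prime factors of 2431: 11, 13, 17. Count integers ≤ 375 divisible by none of them.
By inclusion–exclusion: 375 − ⌊375/11⌋ − ⌊375/13⌋ − ⌊375/17⌋ + ⌊375/143⌋ + ⌊375/187⌋ + ⌊375/221⌋ − ⌊375/2431⌋ = 296.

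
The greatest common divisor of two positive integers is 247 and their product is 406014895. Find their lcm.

Since gcd(a,b)·lcm(a,b) = ab, lcm = 406014895/247 = 1643785.

1643785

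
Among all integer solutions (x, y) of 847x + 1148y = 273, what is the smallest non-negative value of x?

Euclid: 1148 = 1·847 + 301; 847 = 2·301 + 245; 301 = 1·245 + 56; 245 = 4·56 + 21; 56 = 2·21 + 14; 21 = 1·14 + 7; 14 = 2·7 + 0 → gcd = 7; 273 = 7·39.
Back-substitution yields 847·(61) + 1148·(-45) = 7, so one solution is x = 61·39 = 2379, y = -45·39 = -1755.
Solutions in x differ by 1148/7 = 164; the one in [0, 164) is 2379 mod 164 = 83.

83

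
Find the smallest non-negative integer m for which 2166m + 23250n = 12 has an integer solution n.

gcd(2166, 23250) = 6 (Euclid: 23250 = 10·2166 + 1590; 2166 = 1·1590 + 576; 1590 = 2·576 + 438; 576 = 1·438 + 138; 438 = 3·138 + 24; 138 = 5·24 + 18; 24 = 1·18 + 6; 18 = 3·6 + 0), and 6 | 12.
Extended Euclid: 2166·(-1009) + 23250·(94) = 6. Scale by 2: m₀ = -2018.
General solution m = m₀ + 3875t; reducing mod 3875 gives m = 1857 (and n = -173).

1857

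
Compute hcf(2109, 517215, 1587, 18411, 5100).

3

gcd(2109, 517215): 517215 = 245·2109 + 510; 2109 = 4·510 + 69; 510 = 7·69 + 27; 69 = 2·27 + 15; 27 = 1·15 + 12; 15 = 1·12 + 3; 12 = 4·3 + 0 → 3
gcd(3, 1587): 1587 = 529·3 + 0 → 3
gcd(3, 18411): 18411 = 6137·3 + 0 → 3
gcd(3, 5100): 5100 = 1700·3 + 0 → 3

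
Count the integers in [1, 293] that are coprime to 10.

10 = 2·5. Inclusion–exclusion on these primes:
293 − ⌊293/2⌋ − ⌊293/5⌋ + ⌊293/10⌋ = 118

118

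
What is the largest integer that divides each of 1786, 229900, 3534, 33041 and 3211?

1786 = 2 · 19 · 47; 229900 = 2² · 5² · 11² · 19; 3534 = 2 · 3 · 19 · 31; 33041 = 19 · 37 · 47; 3211 = 13² · 19
gcd takes min exponent of each prime: 19 = 19

19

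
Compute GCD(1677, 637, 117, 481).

13

gcd(1677, 637): 1677 = 2·637 + 403; 637 = 1·403 + 234; 403 = 1·234 + 169; 234 = 1·169 + 65; 169 = 2·65 + 39; 65 = 1·39 + 26; 39 = 1·26 + 13; 26 = 2·13 + 0 → 13
gcd(13, 117): 117 = 9·13 + 0 → 13
gcd(13, 481): 481 = 37·13 + 0 → 13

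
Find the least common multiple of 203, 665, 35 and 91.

203 = 7 · 29; 665 = 5 · 7 · 19; 35 = 5 · 7; 91 = 7 · 13
lcm takes max exponent of each prime: 5 · 7 · 13 · 19 · 29 = 250705

250705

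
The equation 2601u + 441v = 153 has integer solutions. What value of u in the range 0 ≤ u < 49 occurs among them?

gcd(2601, 441) = 9 (Euclid: 2601 = 5·441 + 396; 441 = 1·396 + 45; 396 = 8·45 + 36; 45 = 1·36 + 9; 36 = 4·9 + 0), and 9 | 153.
Extended Euclid: 2601·(-10) + 441·(59) = 9. Scale by 17: u₀ = -170.
General solution u = u₀ + 49t; reducing mod 49 gives u = 26 (and v = -153).

26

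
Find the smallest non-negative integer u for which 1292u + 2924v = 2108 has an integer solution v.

Reduce mod 2924: 1292u ≡ 2108 (mod 2924). With g = gcd(1292, 2924) = 68 dividing 2108, divide through: 19u ≡ 31 (mod 43).
Since gcd(19, 43) = 1, u ≡ 31·(19)⁻¹ ≡ 22 (mod 43). Smallest non-negative: 22.

22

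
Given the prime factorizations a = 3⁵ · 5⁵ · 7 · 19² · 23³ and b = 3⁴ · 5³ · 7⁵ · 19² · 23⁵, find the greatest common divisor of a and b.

min exponent per shared prime: 3⁴ · 5³ · 7 · 19² · 23³ = 311303341125

311303341125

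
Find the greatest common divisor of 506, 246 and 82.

gcd(506, 246): 506 = 2·246 + 14; 246 = 17·14 + 8; 14 = 1·8 + 6; 8 = 1·6 + 2; 6 = 3·2 + 0 → 2
gcd(2, 82): 82 = 41·2 + 0 → 2

2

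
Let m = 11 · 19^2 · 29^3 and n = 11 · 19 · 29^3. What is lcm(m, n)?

max exponent per prime: 11 · 19^2 · 29^3 = 96848719

96848719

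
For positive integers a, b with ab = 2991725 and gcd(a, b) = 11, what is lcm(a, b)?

271975

For any two positive integers, gcd × lcm equals their product. Hence lcm = 2991725 / 11 = 271975.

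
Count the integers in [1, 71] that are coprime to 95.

54

95 = 5·19. Inclusion–exclusion on these primes:
71 − ⌊71/5⌋ − ⌊71/19⌋ + ⌊71/95⌋ = 54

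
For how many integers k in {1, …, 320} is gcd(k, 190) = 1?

190 = 2·5·19. Inclusion–exclusion on these primes:
320 − ⌊320/2⌋ − ⌊320/5⌋ − ⌊320/19⌋ + ⌊320/10⌋ + ⌊320/38⌋ + ⌊320/95⌋ − ⌊320/190⌋ = 122

122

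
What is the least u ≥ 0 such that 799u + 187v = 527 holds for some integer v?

3

Reduce mod 187: 799u ≡ 527 (mod 187). With g = gcd(799, 187) = 17 dividing 527, divide through: 47u ≡ 31 (mod 11).
Since gcd(47, 11) = 1, u ≡ 31·(47)⁻¹ ≡ 3 (mod 11). Smallest non-negative: 3.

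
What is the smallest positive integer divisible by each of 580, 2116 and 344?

26386520

580 = 2² · 5 · 29; 2116 = 2² · 23²; 344 = 2³ · 43
lcm takes max exponent of each prime: 2³ · 5 · 23² · 29 · 43 = 26386520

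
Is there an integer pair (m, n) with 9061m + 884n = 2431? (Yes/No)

gcd(9061, 884): 9061 = 10·884 + 221; 884 = 4·221 + 0 → 221
221 divides 2431, so a solution exists.

Yes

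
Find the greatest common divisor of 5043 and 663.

Euclid: 5043 = 7·663 + 402; 663 = 1·402 + 261; 402 = 1·261 + 141; 261 = 1·141 + 120; 141 = 1·120 + 21; 120 = 5·21 + 15; 21 = 1·15 + 6; 15 = 2·6 + 3; 6 = 2·3 + 0. Last nonzero remainder: 3.

3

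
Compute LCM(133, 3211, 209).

247247

133 = 7 · 19; 3211 = 13² · 19; 209 = 11 · 19
lcm takes max exponent of each prime: 7 · 11 · 13² · 19 = 247247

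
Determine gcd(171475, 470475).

171475 = 5² · 19³
470475 = 3³ · 5² · 17 · 41
Common: 5² = 25

25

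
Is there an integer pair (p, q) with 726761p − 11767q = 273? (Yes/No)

Yes

gcd(726761, 11767): 726761 = 61·11767 + 8974; 11767 = 1·8974 + 2793; 8974 = 3·2793 + 595; 2793 = 4·595 + 413; 595 = 1·413 + 182; 413 = 2·182 + 49; 182 = 3·49 + 35; 49 = 1·35 + 14; 35 = 2·14 + 7; 14 = 2·7 + 0 → 7
7 divides 273, so a solution exists.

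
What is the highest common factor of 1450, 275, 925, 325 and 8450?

25

1450 = 2 · 5² · 29; 275 = 5² · 11; 925 = 5² · 37; 325 = 5² · 13; 8450 = 2 · 5² · 13²
gcd takes min exponent of each prime: 5² = 25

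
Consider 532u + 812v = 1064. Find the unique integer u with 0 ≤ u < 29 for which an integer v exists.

2

Euclid: 812 = 1·532 + 280; 532 = 1·280 + 252; 280 = 1·252 + 28; 252 = 9·28 + 0 → gcd = 28; 1064 = 28·38.
Back-substitution yields 532·(-3) + 812·(2) = 28, so one solution is u = -3·38 = -114, v = 2·38 = 76.
Solutions in u differ by 812/28 = 29; the one in [0, 29) is -114 mod 29 = 2.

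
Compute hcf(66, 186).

6

66 = 2 · 3 · 11
186 = 2 · 3 · 31
Common: 2 · 3 = 6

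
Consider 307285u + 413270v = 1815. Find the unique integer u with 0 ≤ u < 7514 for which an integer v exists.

3369

gcd(307285, 413270) = 55 (Euclid: 413270 = 1·307285 + 105985; 307285 = 2·105985 + 95315; 105985 = 1·95315 + 10670; 95315 = 8·10670 + 9955; 10670 = 1·9955 + 715; 9955 = 13·715 + 660; 715 = 1·660 + 55; 660 = 12·55 + 0), and 55 | 1815.
Extended Euclid: 307285·(-581) + 413270·(432) = 55. Scale by 33: u₀ = -19173.
General solution u = u₀ + 7514t; reducing mod 7514 gives u = 3369 (and v = -2505).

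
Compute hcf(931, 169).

1

Euclid: 931 = 5·169 + 86; 169 = 1·86 + 83; 86 = 1·83 + 3; 83 = 27·3 + 2; 3 = 1·2 + 1; 2 = 2·1 + 0. Last nonzero remainder: 1.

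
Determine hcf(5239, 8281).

5239 = 13² · 31
8281 = 7² · 13²
Common: 13² = 169

169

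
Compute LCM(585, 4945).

578565

gcd first: 4945 = 8·585 + 265; 585 = 2·265 + 55; 265 = 4·55 + 45; 55 = 1·45 + 10; 45 = 4·10 + 5; 10 = 2·5 + 0 → gcd = 5
lcm = 585·4945/gcd = 2892825/5 = 578565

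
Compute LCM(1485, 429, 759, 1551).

lcm(1485, 429) = 1485·429/gcd = 637065/33 = 19305
lcm(19305, 759) = 19305·759/gcd = 14652495/33 = 444015
lcm(444015, 1551) = 444015·1551/gcd = 688667265/33 = 20868705

20868705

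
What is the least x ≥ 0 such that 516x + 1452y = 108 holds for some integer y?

79

Reduce mod 1452: 516x ≡ 108 (mod 1452). With g = gcd(516, 1452) = 12 dividing 108, divide through: 43x ≡ 9 (mod 121).
Since gcd(43, 121) = 1, x ≡ 9·(43)⁻¹ ≡ 79 (mod 121). Smallest non-negative: 79.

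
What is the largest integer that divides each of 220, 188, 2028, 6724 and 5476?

220 = 2² · 5 · 11; 188 = 2² · 47; 2028 = 2² · 3 · 13²; 6724 = 2² · 41²; 5476 = 2² · 37²
gcd takes min exponent of each prime: 2² = 4

4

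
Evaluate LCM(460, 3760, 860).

3718640

460 = 2² · 5 · 23; 3760 = 2⁴ · 5 · 47; 860 = 2² · 5 · 43
lcm takes max exponent of each prime: 2⁴ · 5 · 23 · 43 · 47 = 3718640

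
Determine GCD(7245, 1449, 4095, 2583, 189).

63

gcd(7245, 1449): 7245 = 5·1449 + 0 → 1449
gcd(1449, 4095): 4095 = 2·1449 + 1197; 1449 = 1·1197 + 252; 1197 = 4·252 + 189; 252 = 1·189 + 63; 189 = 3·63 + 0 → 63
gcd(63, 2583): 2583 = 41·63 + 0 → 63
gcd(63, 189): 189 = 3·63 + 0 → 63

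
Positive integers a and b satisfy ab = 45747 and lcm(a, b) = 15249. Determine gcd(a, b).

3

gcd·lcm = product, so gcd = 45747/15249 = 3.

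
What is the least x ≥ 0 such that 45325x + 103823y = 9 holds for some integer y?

gcd(45325, 103823) = 1 (Euclid: 103823 = 2·45325 + 13173; 45325 = 3·13173 + 5806; 13173 = 2·5806 + 1561; 5806 = 3·1561 + 1123; 1561 = 1·1123 + 438; 1123 = 2·438 + 247; 438 = 1·247 + 191; 247 = 1·191 + 56; 191 = 3·56 + 23; 56 = 2·23 + 10; 23 = 2·10 + 3; 10 = 3·3 + 1; 3 = 3·1 + 0), and 1 | 9.
Extended Euclid: 45325·(31526) + 103823·(-13763) = 1. Scale by 9: x₀ = 283734.
General solution x = x₀ + 103823t; reducing mod 103823 gives x = 76088 (and y = -33217).

76088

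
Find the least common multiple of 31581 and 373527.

10832283

gcd first: 373527 = 11·31581 + 26136; 31581 = 1·26136 + 5445; 26136 = 4·5445 + 4356; 5445 = 1·4356 + 1089; 4356 = 4·1089 + 0 → gcd = 1089
lcm = 31581·373527/gcd = 11796356187/1089 = 10832283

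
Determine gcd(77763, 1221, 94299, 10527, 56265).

gcd(77763, 1221): 77763 = 63·1221 + 840; 1221 = 1·840 + 381; 840 = 2·381 + 78; 381 = 4·78 + 69; 78 = 1·69 + 9; 69 = 7·9 + 6; 9 = 1·6 + 3; 6 = 2·3 + 0 → 3
gcd(3, 94299): 94299 = 31433·3 + 0 → 3
gcd(3, 10527): 10527 = 3509·3 + 0 → 3
gcd(3, 56265): 56265 = 18755·3 + 0 → 3

3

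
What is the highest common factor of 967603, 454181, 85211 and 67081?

49

gcd(967603, 454181): 967603 = 2·454181 + 59241; 454181 = 7·59241 + 39494; 59241 = 1·39494 + 19747; 39494 = 2·19747 + 0 → 19747
gcd(19747, 85211): 85211 = 4·19747 + 6223; 19747 = 3·6223 + 1078; 6223 = 5·1078 + 833; 1078 = 1·833 + 245; 833 = 3·245 + 98; 245 = 2·98 + 49; 98 = 2·49 + 0 → 49
gcd(49, 67081): 67081 = 1369·49 + 0 → 49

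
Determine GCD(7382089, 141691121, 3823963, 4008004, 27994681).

20449

7382089 = 11² · 13² · 19²; 141691121 = 11² · 13⁴ · 41; 3823963 = 11³ · 13² · 17; 4008004 = 2² · 7² · 11² · 13²; 27994681 = 11² · 13² · 37²
gcd takes min exponent of each prime: 11² · 13² = 20449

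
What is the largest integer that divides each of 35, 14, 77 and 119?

gcd(35, 14): 35 = 2·14 + 7; 14 = 2·7 + 0 → 7
gcd(7, 77): 77 = 11·7 + 0 → 7
gcd(7, 119): 119 = 17·7 + 0 → 7

7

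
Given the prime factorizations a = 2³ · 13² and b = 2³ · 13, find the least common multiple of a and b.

1352

max exponent per prime: 2³ · 13² = 1352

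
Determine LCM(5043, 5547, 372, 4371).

5043 = 3 · 41²; 5547 = 3 · 43²; 372 = 2² · 3 · 31; 4371 = 3 · 31 · 47
lcm takes max exponent of each prime: 2² · 3 · 31 · 41² · 43² · 47 = 54343226796

54343226796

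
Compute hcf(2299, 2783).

Euclid: 2783 = 1·2299 + 484; 2299 = 4·484 + 363; 484 = 1·363 + 121; 363 = 3·121 + 0. Last nonzero remainder: 121.

121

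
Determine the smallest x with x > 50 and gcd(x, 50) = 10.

gcd(x, 50) = 10 forces 10 | x; write x = 10s. Then gcd(10s, 10·5) = 10·gcd(s, 5), so need gcd(s, 5) = 1.
10s > 50 gives s ≥ 6. The least s ≥ 6 coprime to 5 is 6, so x = 10·6 = 60.

60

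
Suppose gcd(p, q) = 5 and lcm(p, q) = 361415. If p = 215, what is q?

Using pq = gcd(p,q)·lcm(p,q) = 5·361415 = 1807075, we get q = 1807075/215 = 8405.

8405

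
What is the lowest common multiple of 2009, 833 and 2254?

lcm(2009, 833) = 2009·833/gcd = 1673497/49 = 34153
lcm(34153, 2254) = 34153·2254/gcd = 76980862/49 = 1571038

1571038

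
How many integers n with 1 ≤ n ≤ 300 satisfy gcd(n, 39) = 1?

39 = 3·13. Inclusion–exclusion on these primes:
300 − ⌊300/3⌋ − ⌊300/13⌋ + ⌊300/39⌋ = 184

184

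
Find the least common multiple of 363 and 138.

gcd first: 363 = 2·138 + 87; 138 = 1·87 + 51; 87 = 1·51 + 36; 51 = 1·36 + 15; 36 = 2·15 + 6; 15 = 2·6 + 3; 6 = 2·3 + 0 → gcd = 3
lcm = 363·138/gcd = 50094/3 = 16698

16698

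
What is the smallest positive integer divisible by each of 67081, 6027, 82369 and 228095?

1574737543365

67081 = 7² · 37²; 6027 = 3 · 7² · 41; 82369 = 7² · 41²; 228095 = 5 · 7⁴ · 19
lcm takes max exponent of each prime: 3 · 5 · 7⁴ · 19 · 37² · 41² = 1574737543365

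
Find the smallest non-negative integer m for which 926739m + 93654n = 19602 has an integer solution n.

84

Reduce mod 93654: 926739m ≡ 19602 (mod 93654). With g = gcd(926739, 93654) = 1089 dividing 19602, divide through: 851m ≡ 18 (mod 86).
Since gcd(851, 86) = 1, m ≡ 18·(851)⁻¹ ≡ 84 (mod 86). Smallest non-negative: 84.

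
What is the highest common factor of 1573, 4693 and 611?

gcd(1573, 4693): 4693 = 2·1573 + 1547; 1573 = 1·1547 + 26; 1547 = 59·26 + 13; 26 = 2·13 + 0 → 13
gcd(13, 611): 611 = 47·13 + 0 → 13

13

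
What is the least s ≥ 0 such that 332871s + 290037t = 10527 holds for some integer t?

Euclid: 332871 = 1·290037 + 42834; 290037 = 6·42834 + 33033; 42834 = 1·33033 + 9801; 33033 = 3·9801 + 3630; 9801 = 2·3630 + 2541; 3630 = 1·2541 + 1089; 2541 = 2·1089 + 363; 1089 = 3·363 + 0 → gcd = 363; 10527 = 363·29.
Back-substitution yields 332871·(237) + 290037·(-272) = 363, so one solution is s = 237·29 = 6873, t = -272·29 = -7888.
Solutions in s differ by 290037/363 = 799; the one in [0, 799) is 6873 mod 799 = 481.

481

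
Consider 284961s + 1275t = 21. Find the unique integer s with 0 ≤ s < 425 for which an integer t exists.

gcd(284961, 1275) = 3 (Euclid: 284961 = 223·1275 + 636; 1275 = 2·636 + 3; 636 = 212·3 + 0), and 3 | 21.
Extended Euclid: 284961·(-2) + 1275·(447) = 3. Scale by 7: s₀ = -14.
General solution s = s₀ + 425k; reducing mod 425 gives s = 411 (and t = -91858).

411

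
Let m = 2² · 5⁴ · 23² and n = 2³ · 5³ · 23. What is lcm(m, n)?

max exponent per prime: 2³ · 5⁴ · 23² = 2645000

2645000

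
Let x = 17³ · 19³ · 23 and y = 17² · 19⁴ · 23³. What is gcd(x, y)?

45591773

min exponent per shared prime: 17² · 19³ · 23 = 45591773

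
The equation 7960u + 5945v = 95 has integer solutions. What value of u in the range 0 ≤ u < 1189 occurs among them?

Reduce mod 5945: 7960u ≡ 95 (mod 5945). With g = gcd(7960, 5945) = 5 dividing 95, divide through: 1592u ≡ 19 (mod 1189).
Since gcd(1592, 1189) = 1, u ≡ 19·(1592)⁻¹ ≡ 419 (mod 1189). Smallest non-negative: 419.

419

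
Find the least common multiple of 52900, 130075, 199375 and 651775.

52900 = 2² · 5² · 23²; 130075 = 5² · 11² · 43; 199375 = 5⁴ · 11 · 29; 651775 = 5² · 29² · 31
lcm takes max exponent of each prime: 2² · 5⁴ · 11² · 23² · 29² · 31 · 43 = 179393703692500

179393703692500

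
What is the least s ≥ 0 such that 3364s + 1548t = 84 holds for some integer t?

318

gcd(3364, 1548) = 4 (Euclid: 3364 = 2·1548 + 268; 1548 = 5·268 + 208; 268 = 1·208 + 60; 208 = 3·60 + 28; 60 = 2·28 + 4; 28 = 7·4 + 0), and 4 | 84.
Extended Euclid: 3364·(52) + 1548·(-113) = 4. Scale by 21: s₀ = 1092.
General solution s = s₀ + 387k; reducing mod 387 gives s = 318 (and t = -691).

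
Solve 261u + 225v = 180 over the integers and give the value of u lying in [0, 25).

gcd(261, 225) = 9 (Euclid: 261 = 1·225 + 36; 225 = 6·36 + 9; 36 = 4·9 + 0), and 9 | 180.
Extended Euclid: 261·(-6) + 225·(7) = 9. Scale by 20: u₀ = -120.
General solution u = u₀ + 25t; reducing mod 25 gives u = 5 (and v = -5).

5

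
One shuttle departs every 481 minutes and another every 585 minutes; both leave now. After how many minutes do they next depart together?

gcd first: 585 = 1·481 + 104; 481 = 4·104 + 65; 104 = 1·65 + 39; 65 = 1·39 + 26; 39 = 1·26 + 13; 26 = 2·13 + 0 → gcd = 13
lcm = 481·585/gcd = 281385/13 = 21645

21645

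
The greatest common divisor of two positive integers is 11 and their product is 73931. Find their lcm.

Since gcd(p,q)·lcm(p,q) = pq, lcm = 73931/11 = 6721.

6721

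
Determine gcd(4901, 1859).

4901 = 13² · 29
1859 = 11 · 13²
Common: 13² = 169

169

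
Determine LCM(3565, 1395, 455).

2919735

3565 = 5 · 23 · 31; 1395 = 3² · 5 · 31; 455 = 5 · 7 · 13
lcm takes max exponent of each prime: 3² · 5 · 7 · 13 · 23 · 31 = 2919735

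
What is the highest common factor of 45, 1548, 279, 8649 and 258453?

9

45 = 3² · 5; 1548 = 2² · 3² · 43; 279 = 3² · 31; 8649 = 3² · 31²; 258453 = 3² · 13 · 47²
gcd takes min exponent of each prime: 3² = 9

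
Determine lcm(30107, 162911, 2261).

30107 = 7 · 11 · 17 · 23; 162911 = 7 · 17 · 37²; 2261 = 7 · 17 · 19
lcm takes max exponent of each prime: 7 · 11 · 17 · 19 · 23 · 37² = 783113177

783113177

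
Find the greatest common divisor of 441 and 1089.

9

Euclid: 1089 = 2·441 + 207; 441 = 2·207 + 27; 207 = 7·27 + 18; 27 = 1·18 + 9; 18 = 2·9 + 0. Last nonzero remainder: 9.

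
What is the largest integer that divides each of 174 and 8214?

6

Euclid: 8214 = 47·174 + 36; 174 = 4·36 + 30; 36 = 1·30 + 6; 30 = 5·6 + 0. Last nonzero remainder: 6.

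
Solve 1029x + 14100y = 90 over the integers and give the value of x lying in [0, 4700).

1110

Euclid: 14100 = 13·1029 + 723; 1029 = 1·723 + 306; 723 = 2·306 + 111; 306 = 2·111 + 84; 111 = 1·84 + 27; 84 = 3·27 + 3; 27 = 9·3 + 0 → gcd = 3; 90 = 3·30.
Back-substitution yields 1029·(507) + 14100·(-37) = 3, so one solution is x = 507·30 = 15210, y = -37·30 = -1110.
Solutions in x differ by 14100/3 = 4700; the one in [0, 4700) is 15210 mod 4700 = 1110.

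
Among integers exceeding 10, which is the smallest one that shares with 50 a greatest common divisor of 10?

20

gcd(m, 50) = 10 forces 10 | m; write m = 10s. Then gcd(10s, 10·5) = 10·gcd(s, 5), so need gcd(s, 5) = 1.
10s > 10 gives s ≥ 2. The least s ≥ 2 coprime to 5 is 2, so m = 10·2 = 20.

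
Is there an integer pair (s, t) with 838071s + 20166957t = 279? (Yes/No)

Yes

gcd(838071, 20166957): 20166957 = 24·838071 + 53253; 838071 = 15·53253 + 39276; 53253 = 1·39276 + 13977; 39276 = 2·13977 + 11322; 13977 = 1·11322 + 2655; 11322 = 4·2655 + 702; 2655 = 3·702 + 549; 702 = 1·549 + 153; 549 = 3·153 + 90; 153 = 1·90 + 63; 90 = 1·63 + 27; 63 = 2·27 + 9; 27 = 3·9 + 0 → 9
9 divides 279, so a solution exists.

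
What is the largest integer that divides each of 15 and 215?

5

Euclid: 215 = 14·15 + 5; 15 = 3·5 + 0. Last nonzero remainder: 5.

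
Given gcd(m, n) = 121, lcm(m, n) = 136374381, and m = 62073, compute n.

Using mn = gcd(m,n)·lcm(m,n) = 121·136374381 = 16501300101, we get n = 16501300101/62073 = 265837.

265837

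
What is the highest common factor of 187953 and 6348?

3

Euclid: 187953 = 29·6348 + 3861; 6348 = 1·3861 + 2487; 3861 = 1·2487 + 1374; 2487 = 1·1374 + 1113; 1374 = 1·1113 + 261; 1113 = 4·261 + 69; 261 = 3·69 + 54; 69 = 1·54 + 15; 54 = 3·15 + 9; 15 = 1·9 + 6; 9 = 1·6 + 3; 6 = 2·3 + 0. Last nonzero remainder: 3.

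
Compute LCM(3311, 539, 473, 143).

301301

lcm(3311, 539) = 3311·539/gcd = 1784629/77 = 23177
lcm(23177, 473) = 23177·473/gcd = 10962721/473 = 23177
lcm(23177, 143) = 23177·143/gcd = 3314311/11 = 301301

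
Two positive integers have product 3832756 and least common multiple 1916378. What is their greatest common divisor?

From gcd × lcm = uv: gcd = 3832756 / 1916378 = 2.

2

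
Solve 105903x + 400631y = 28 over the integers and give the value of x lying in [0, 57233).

18514

Reduce mod 400631: 105903x ≡ 28 (mod 400631). With g = gcd(105903, 400631) = 7 dividing 28, divide through: 15129x ≡ 4 (mod 57233).
Since gcd(15129, 57233) = 1, x ≡ 4·(15129)⁻¹ ≡ 18514 (mod 57233). Smallest non-negative: 18514.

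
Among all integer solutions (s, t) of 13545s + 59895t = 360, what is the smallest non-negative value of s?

398

Euclid: 59895 = 4·13545 + 5715; 13545 = 2·5715 + 2115; 5715 = 2·2115 + 1485; 2115 = 1·1485 + 630; 1485 = 2·630 + 225; 630 = 2·225 + 180; 225 = 1·180 + 45; 180 = 4·45 + 0 → gcd = 45; 360 = 45·8.
Back-substitution yields 13545·(-283) + 59895·(64) = 45, so one solution is s = -283·8 = -2264, t = 64·8 = 512.
Solutions in s differ by 59895/45 = 1331; the one in [0, 1331) is -2264 mod 1331 = 398.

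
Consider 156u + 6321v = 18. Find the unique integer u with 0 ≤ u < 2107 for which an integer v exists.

Euclid: 6321 = 40·156 + 81; 156 = 1·81 + 75; 81 = 1·75 + 6; 75 = 12·6 + 3; 6 = 2·3 + 0 → gcd = 3; 18 = 3·6.
Back-substitution yields 156·(1013) + 6321·(-25) = 3, so one solution is u = 1013·6 = 6078, v = -25·6 = -150.
Solutions in u differ by 6321/3 = 2107; the one in [0, 2107) is 6078 mod 2107 = 1864.

1864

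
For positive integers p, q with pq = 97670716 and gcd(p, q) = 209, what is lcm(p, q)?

467324

gcd·lcm = product, so lcm = 97670716/209 = 467324.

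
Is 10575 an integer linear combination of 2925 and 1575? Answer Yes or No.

Yes

By Bézout, 2925x − 1575y = 10575 has integer solutions iff gcd(2925, 1575) | 10575.
Euclid: 2925 = 1·1575 + 1350; 1575 = 1·1350 + 225; 1350 = 6·225 + 0. gcd = 225; 10575 mod 225 = 0. Yes.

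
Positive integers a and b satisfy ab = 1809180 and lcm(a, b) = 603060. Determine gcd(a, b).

3

From gcd × lcm = ab: gcd = 1809180 / 603060 = 3.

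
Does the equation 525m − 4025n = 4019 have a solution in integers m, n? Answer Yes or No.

gcd(525, 4025): 4025 = 7·525 + 350; 525 = 1·350 + 175; 350 = 2·175 + 0 → 175
175 does not divide 4019, so a solution does not exist.

No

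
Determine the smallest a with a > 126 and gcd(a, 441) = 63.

441 = 63·7. Any a with gcd(a, 441) = 63 is a multiple of 63, say 63s, with s coprime to 7.
Need s > 126/63, so s ≥ 3. First s ≥ 3 with gcd(s, 7) = 1 is s = 3. Thus a = 63·3 = 189.

189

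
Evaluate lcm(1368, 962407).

69293304

1368 = 2³ · 3² · 19; 962407 = 19 · 37³
max exponents: 2³ · 3² · 19 · 37³ = 69293304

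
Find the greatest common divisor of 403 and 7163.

403 = 13 · 31
7163 = 13 · 19 · 29
Common: 13 = 13

13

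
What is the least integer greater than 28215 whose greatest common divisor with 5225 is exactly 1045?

29260

5225 = 1045·5. Any a with gcd(a, 5225) = 1045 is a multiple of 1045, say 1045s, with s coprime to 5.
Need s > 28215/1045, so s ≥ 28. First s ≥ 28 with gcd(s, 5) = 1 is s = 28. Thus a = 1045·28 = 29260.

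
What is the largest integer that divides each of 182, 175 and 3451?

gcd(182, 175): 182 = 1·175 + 7; 175 = 25·7 + 0 → 7
gcd(7, 3451): 3451 = 493·7 + 0 → 7

7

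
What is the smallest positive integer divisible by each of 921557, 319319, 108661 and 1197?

23777716051089

921557 = 7 · 13² · 19 · 41; 319319 = 7 · 11² · 13 · 29; 108661 = 7 · 19² · 43; 1197 = 3² · 7 · 19
lcm takes max exponent of each prime: 3² · 7 · 11² · 13² · 19² · 29 · 41 · 43 = 23777716051089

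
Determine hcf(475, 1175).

Euclid: 1175 = 2·475 + 225; 475 = 2·225 + 25; 225 = 9·25 + 0. Last nonzero remainder: 25.

25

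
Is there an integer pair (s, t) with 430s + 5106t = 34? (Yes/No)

Yes

By Bézout, 430s + 5106t = 34 has integer solutions iff gcd(430, 5106) | 34.
Euclid: 5106 = 11·430 + 376; 430 = 1·376 + 54; 376 = 6·54 + 52; 54 = 1·52 + 2; 52 = 26·2 + 0. gcd = 2; 34 mod 2 = 0. Yes.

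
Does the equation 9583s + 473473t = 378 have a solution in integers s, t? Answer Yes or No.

By Bézout, 9583s + 473473t = 378 has integer solutions iff gcd(9583, 473473) | 378.
Euclid: 473473 = 49·9583 + 3906; 9583 = 2·3906 + 1771; 3906 = 2·1771 + 364; 1771 = 4·364 + 315; 364 = 1·315 + 49; 315 = 6·49 + 21; 49 = 2·21 + 7; 21 = 3·7 + 0. gcd = 7; 378 mod 7 = 0. Yes.

Yes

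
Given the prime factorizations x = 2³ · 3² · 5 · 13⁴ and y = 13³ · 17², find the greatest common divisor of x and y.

2197

min exponent per shared prime: 13³ = 2197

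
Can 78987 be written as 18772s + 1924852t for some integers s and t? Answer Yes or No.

By Bézout, 18772s + 1924852t = 78987 has integer solutions iff gcd(18772, 1924852) | 78987.
Euclid: 1924852 = 102·18772 + 10108; 18772 = 1·10108 + 8664; 10108 = 1·8664 + 1444; 8664 = 6·1444 + 0. gcd = 1444; 78987 mod 1444 = 1011. No.

No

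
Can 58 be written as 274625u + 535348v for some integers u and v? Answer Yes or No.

By Bézout, 274625u + 535348v = 58 has integer solutions iff gcd(274625, 535348) | 58.
Euclid: 535348 = 1·274625 + 260723; 274625 = 1·260723 + 13902; 260723 = 18·13902 + 10487; 13902 = 1·10487 + 3415; 10487 = 3·3415 + 242; 3415 = 14·242 + 27; 242 = 8·27 + 26; 27 = 1·26 + 1; 26 = 26·1 + 0. gcd = 1; 58 mod 1 = 0. Yes.

Yes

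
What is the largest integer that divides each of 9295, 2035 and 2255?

gcd(9295, 2035): 9295 = 4·2035 + 1155; 2035 = 1·1155 + 880; 1155 = 1·880 + 275; 880 = 3·275 + 55; 275 = 5·55 + 0 → 55
gcd(55, 2255): 2255 = 41·55 + 0 → 55

55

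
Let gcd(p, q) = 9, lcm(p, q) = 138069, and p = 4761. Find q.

p·q = gcd·lcm = 9·138069 = 1242621, so q = 1242621/4761 = 261.

261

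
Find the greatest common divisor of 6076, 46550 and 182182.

98

gcd(6076, 46550): 46550 = 7·6076 + 4018; 6076 = 1·4018 + 2058; 4018 = 1·2058 + 1960; 2058 = 1·1960 + 98; 1960 = 20·98 + 0 → 98
gcd(98, 182182): 182182 = 1859·98 + 0 → 98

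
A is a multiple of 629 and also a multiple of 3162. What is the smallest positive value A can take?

116994

gcd first: 3162 = 5·629 + 17; 629 = 37·17 + 0 → gcd = 17
lcm = 629·3162/gcd = 1988898/17 = 116994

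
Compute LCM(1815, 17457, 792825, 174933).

lcm(1815, 17457) = 1815·17457/gcd = 31684455/33 = 960135
lcm(960135, 792825) = 960135·792825/gcd = 761219031375/165 = 4613448675
lcm(4613448675, 174933) = 4613448675·174933/gcd = 807044417063775/1023 = 788899723425

788899723425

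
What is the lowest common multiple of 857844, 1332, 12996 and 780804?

248517383638212

lcm(857844, 1332) = 857844·1332/gcd = 1142648208/36 = 31740228
lcm(31740228, 12996) = 31740228·12996/gcd = 412496003088/36 = 11458222308
lcm(11458222308, 780804) = 11458222308·780804/gcd = 8946625810975632/36 = 248517383638212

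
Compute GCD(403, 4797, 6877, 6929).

gcd(403, 4797): 4797 = 11·403 + 364; 403 = 1·364 + 39; 364 = 9·39 + 13; 39 = 3·13 + 0 → 13
gcd(13, 6877): 6877 = 529·13 + 0 → 13
gcd(13, 6929): 6929 = 533·13 + 0 → 13

13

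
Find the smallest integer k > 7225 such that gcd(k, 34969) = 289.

7514

gcd(k, 34969) = 289 forces 289 | k; write k = 289s. Then gcd(289s, 289·121) = 289·gcd(s, 121), so need gcd(s, 121) = 1.
289s > 7225 gives s ≥ 26. The least s ≥ 26 coprime to 121 is 26, so k = 289·26 = 7514.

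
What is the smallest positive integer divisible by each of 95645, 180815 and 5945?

141811215535

95645 = 5 · 11 · 37 · 47; 180815 = 5 · 29² · 43; 5945 = 5 · 29 · 41
lcm takes max exponent of each prime: 5 · 11 · 29² · 37 · 41 · 43 · 47 = 141811215535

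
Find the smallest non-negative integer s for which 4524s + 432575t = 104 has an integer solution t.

Euclid: 432575 = 95·4524 + 2795; 4524 = 1·2795 + 1729; 2795 = 1·1729 + 1066; 1729 = 1·1066 + 663; 1066 = 1·663 + 403; 663 = 1·403 + 260; 403 = 1·260 + 143; 260 = 1·143 + 117; 143 = 1·117 + 26; 117 = 4·26 + 13; 26 = 2·13 + 0 → gcd = 13; 104 = 13·8.
Back-substitution yields 4524·(15012) + 432575·(-157) = 13, so one solution is s = 15012·8 = 120096, t = -157·8 = -1256.
Solutions in s differ by 432575/13 = 33275; the one in [0, 33275) is 120096 mod 33275 = 20271.

20271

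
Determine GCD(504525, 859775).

Euclid: 859775 = 1·504525 + 355250; 504525 = 1·355250 + 149275; 355250 = 2·149275 + 56700; 149275 = 2·56700 + 35875; 56700 = 1·35875 + 20825; 35875 = 1·20825 + 15050; 20825 = 1·15050 + 5775; 15050 = 2·5775 + 3500; 5775 = 1·3500 + 2275; 3500 = 1·2275 + 1225; 2275 = 1·1225 + 1050; 1225 = 1·1050 + 175; 1050 = 6·175 + 0. Last nonzero remainder: 175.

175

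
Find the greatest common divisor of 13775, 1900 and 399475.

13775 = 5² · 19 · 29; 1900 = 2² · 5² · 19; 399475 = 5² · 19 · 29²
gcd takes min exponent of each prime: 5² · 19 = 475

475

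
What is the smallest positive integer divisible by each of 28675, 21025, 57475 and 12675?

28109061970275

28675 = 5² · 31 · 37; 21025 = 5² · 29²; 57475 = 5² · 11² · 19; 12675 = 3 · 5² · 13²
lcm takes max exponent of each prime: 3 · 5² · 11² · 13² · 19 · 29² · 31 · 37 = 28109061970275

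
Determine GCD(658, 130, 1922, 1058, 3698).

2

658 = 2 · 7 · 47; 130 = 2 · 5 · 13; 1922 = 2 · 31²; 1058 = 2 · 23²; 3698 = 2 · 43²
gcd takes min exponent of each prime: 2 = 2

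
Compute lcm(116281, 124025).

119188025

116281 = 11² · 31²; 124025 = 5² · 11² · 41
max exponents: 5² · 11² · 31² · 41 = 119188025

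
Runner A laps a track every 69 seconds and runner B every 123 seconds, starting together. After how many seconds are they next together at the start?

2829

69 = 3 · 23; 123 = 3 · 41
max exponents: 3 · 23 · 41 = 2829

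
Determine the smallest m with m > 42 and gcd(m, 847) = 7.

847 = 7·121. Any m with gcd(m, 847) = 7 is a multiple of 7, say 7s, with s coprime to 121.
Need s > 42/7, so s ≥ 7. First s ≥ 7 with gcd(s, 121) = 1 is s = 7. Thus m = 7·7 = 49.

49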